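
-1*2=-2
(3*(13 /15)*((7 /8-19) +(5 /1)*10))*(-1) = -663 /8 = -82.88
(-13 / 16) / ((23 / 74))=-2.61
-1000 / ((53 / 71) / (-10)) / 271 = 710000 / 14363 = 49.43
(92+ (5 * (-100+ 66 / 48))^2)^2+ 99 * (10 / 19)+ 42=4605429995353459 / 77824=59177503024.18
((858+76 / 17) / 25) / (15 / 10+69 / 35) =205268 / 20655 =9.94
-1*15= -15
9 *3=27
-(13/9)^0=-1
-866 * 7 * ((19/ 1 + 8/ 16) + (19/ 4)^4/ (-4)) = 334479943/ 512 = 653281.14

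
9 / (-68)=-9 / 68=-0.13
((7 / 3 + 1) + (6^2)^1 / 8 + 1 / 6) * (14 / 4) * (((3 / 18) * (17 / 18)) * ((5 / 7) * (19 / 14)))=4.27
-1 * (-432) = 432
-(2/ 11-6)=64/ 11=5.82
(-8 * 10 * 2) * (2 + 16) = -2880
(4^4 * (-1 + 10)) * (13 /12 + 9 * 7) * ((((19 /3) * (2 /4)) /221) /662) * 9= 2103984 /73151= 28.76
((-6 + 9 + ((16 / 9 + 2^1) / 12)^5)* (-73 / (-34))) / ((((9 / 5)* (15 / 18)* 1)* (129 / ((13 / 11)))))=1308590267621 / 33229313621856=0.04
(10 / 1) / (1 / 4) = 40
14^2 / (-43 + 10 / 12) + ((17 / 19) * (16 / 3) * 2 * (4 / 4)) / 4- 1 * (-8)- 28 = -321044 / 14421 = -22.26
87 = 87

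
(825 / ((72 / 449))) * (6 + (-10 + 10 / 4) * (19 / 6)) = -8766725 / 96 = -91320.05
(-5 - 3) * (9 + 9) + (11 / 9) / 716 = -927925 / 6444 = -144.00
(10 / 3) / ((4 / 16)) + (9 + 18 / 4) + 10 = 221 / 6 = 36.83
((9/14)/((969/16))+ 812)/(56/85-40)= -2294945/111188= -20.64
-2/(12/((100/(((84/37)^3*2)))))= -1266325/1778112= -0.71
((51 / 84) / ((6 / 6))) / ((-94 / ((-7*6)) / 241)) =12291 / 188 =65.38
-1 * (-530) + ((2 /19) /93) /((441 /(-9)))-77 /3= 43666691 /86583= 504.33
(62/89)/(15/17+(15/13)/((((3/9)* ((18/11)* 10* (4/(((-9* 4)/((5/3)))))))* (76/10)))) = 2082704/2188599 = 0.95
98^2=9604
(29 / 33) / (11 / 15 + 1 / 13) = 1885 / 1738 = 1.08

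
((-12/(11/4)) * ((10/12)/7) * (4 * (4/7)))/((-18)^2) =-160/43659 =-0.00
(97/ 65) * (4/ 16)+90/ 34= 13349/ 4420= 3.02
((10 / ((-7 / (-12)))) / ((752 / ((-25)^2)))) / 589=9375 / 387562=0.02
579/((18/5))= 965/6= 160.83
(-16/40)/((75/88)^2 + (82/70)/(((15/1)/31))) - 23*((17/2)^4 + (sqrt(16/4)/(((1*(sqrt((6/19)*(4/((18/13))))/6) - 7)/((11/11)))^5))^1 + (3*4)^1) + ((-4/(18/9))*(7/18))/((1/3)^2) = -481710516541841860700795790132921/4002760982306940005497931168 + 3589299749162979*sqrt(741)/312819592061937132832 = -120344.56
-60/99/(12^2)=-0.00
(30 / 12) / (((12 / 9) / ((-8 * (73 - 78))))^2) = 2250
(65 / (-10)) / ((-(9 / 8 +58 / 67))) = 3484 / 1067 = 3.27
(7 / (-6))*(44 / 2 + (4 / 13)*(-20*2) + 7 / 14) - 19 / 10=-10757 / 780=-13.79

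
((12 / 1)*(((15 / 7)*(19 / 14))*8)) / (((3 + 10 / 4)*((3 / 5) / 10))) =846.01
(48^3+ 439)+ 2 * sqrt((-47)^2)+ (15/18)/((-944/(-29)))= 629412145/5664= 111125.03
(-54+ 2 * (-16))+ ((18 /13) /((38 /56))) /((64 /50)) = -83393 /988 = -84.41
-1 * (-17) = 17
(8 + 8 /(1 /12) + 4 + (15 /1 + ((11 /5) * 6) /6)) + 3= 641 /5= 128.20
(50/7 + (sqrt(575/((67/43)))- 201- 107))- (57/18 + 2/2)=-12811/42 + 5 * sqrt(66263)/67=-285.81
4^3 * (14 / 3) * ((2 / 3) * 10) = 17920 / 9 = 1991.11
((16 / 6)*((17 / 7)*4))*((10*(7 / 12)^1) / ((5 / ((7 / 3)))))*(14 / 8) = 3332 / 27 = 123.41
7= 7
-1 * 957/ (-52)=957/ 52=18.40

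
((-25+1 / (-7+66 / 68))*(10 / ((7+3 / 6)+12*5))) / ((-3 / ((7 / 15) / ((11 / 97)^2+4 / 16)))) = 5436595472 / 2464098975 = 2.21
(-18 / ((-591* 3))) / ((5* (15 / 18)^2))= 72 / 24625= 0.00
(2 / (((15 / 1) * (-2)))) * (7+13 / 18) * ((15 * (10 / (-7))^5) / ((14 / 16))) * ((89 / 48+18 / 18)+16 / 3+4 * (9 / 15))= 84095000 / 151263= 555.95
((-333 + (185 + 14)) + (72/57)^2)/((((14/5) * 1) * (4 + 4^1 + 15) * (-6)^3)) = 119495/12554136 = 0.01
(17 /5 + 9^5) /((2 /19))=2804989 /5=560997.80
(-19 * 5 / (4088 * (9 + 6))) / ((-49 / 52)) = 247 / 150234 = 0.00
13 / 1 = 13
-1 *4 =-4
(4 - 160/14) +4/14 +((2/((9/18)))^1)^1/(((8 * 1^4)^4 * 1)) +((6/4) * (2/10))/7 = -36347/5120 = -7.10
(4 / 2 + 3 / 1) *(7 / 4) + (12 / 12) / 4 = 9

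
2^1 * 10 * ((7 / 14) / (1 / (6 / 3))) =20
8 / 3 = 2.67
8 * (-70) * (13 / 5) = -1456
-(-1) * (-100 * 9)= -900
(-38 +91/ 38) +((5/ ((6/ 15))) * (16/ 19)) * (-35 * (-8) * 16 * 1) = 1790647/ 38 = 47122.29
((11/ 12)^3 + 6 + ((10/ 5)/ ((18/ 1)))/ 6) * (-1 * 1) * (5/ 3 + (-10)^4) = -351988655/ 5184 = -67899.05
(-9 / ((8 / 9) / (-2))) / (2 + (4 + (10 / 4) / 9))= 729 / 226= 3.23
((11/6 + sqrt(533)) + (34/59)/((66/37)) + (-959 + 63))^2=1346982924213/1684804 - 1160209 * sqrt(533)/649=758217.43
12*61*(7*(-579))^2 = 12024424188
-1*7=-7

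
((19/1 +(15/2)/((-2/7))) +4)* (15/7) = -195/28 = -6.96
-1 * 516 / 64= -129 / 16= -8.06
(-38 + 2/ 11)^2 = 173056/ 121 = 1430.21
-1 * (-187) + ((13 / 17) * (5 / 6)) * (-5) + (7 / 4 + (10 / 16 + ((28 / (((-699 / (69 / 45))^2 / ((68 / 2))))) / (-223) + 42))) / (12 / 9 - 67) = 40096271965581463 / 218940251416200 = 183.14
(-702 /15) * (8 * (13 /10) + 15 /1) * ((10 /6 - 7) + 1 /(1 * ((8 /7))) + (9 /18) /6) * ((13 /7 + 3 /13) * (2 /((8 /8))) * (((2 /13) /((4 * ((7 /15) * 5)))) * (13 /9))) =7239 /14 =517.07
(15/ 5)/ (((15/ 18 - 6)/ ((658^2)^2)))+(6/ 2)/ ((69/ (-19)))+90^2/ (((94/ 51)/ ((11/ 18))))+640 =-3647554253191786/ 33511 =-108846475879.32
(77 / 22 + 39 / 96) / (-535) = -0.01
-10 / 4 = -5 / 2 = -2.50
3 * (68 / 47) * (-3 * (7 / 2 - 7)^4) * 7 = -2571471 / 188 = -13678.04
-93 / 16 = -5.81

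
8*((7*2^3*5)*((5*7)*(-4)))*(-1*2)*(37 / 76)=5801600 / 19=305347.37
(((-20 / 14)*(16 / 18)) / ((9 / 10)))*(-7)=800 / 81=9.88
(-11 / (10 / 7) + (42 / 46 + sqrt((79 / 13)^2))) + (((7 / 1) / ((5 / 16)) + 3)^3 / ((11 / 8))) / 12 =2448114593 / 2466750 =992.45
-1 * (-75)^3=421875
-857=-857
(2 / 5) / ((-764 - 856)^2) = 1 / 6561000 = 0.00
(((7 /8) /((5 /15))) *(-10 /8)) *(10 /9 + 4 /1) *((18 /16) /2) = -2415 /256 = -9.43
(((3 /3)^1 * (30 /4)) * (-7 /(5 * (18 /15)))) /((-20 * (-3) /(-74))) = 259 /24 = 10.79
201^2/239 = 40401/239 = 169.04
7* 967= 6769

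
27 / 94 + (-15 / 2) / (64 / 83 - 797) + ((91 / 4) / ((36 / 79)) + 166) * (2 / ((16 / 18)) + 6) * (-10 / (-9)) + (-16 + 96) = 614139819907 / 298184544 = 2059.60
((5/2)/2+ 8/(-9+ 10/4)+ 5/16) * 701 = 48369/208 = 232.54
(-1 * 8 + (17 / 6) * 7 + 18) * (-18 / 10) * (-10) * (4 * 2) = 4296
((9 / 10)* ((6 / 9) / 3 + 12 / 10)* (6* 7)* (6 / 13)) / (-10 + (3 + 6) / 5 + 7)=-1344 / 65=-20.68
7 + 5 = 12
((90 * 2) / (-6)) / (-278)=15 / 139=0.11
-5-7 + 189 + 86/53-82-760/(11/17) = -628429/583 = -1077.92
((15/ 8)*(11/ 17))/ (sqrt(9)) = 0.40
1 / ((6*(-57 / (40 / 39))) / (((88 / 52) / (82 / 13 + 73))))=-440 / 6875739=-0.00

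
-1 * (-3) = 3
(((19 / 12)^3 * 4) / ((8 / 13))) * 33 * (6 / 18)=980837 / 3456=283.81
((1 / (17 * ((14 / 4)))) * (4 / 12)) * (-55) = -0.31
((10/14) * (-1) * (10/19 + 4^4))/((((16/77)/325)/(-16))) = 87122750/19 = 4585407.89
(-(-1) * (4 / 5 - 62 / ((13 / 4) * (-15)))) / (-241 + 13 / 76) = -30704 / 3569085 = -0.01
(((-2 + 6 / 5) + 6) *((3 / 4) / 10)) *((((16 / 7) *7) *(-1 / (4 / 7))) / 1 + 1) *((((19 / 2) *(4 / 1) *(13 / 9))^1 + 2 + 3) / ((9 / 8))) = -14014 / 25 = -560.56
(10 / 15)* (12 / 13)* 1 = 8 / 13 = 0.62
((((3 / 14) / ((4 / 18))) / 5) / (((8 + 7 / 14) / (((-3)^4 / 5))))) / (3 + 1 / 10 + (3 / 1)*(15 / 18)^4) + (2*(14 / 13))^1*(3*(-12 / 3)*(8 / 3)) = -5229630424 / 75965435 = -68.84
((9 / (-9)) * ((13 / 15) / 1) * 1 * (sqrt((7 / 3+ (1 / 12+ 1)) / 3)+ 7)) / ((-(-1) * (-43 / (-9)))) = -273 / 215- 13 * sqrt(41) / 430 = -1.46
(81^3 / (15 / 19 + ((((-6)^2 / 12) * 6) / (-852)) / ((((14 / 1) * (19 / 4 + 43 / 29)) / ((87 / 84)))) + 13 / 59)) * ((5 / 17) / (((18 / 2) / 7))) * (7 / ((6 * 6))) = 503607224111985 / 21507884509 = 23415.01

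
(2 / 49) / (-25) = -2 / 1225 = -0.00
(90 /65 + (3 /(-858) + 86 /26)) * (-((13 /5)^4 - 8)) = -31595301 /178750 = -176.76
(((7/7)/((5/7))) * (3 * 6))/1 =126/5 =25.20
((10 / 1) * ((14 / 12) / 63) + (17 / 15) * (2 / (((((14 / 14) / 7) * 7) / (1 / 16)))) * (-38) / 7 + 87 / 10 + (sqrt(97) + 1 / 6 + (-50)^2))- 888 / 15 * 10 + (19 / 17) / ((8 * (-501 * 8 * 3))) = sqrt(97) + 329030967781 / 171702720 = 1926.13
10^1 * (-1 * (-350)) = 3500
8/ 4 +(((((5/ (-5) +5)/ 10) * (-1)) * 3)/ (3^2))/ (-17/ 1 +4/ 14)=3524/ 1755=2.01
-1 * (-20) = 20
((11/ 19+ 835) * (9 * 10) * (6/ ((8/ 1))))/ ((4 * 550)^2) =107163/ 9196000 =0.01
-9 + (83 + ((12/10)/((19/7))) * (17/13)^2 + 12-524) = -437.24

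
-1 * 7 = -7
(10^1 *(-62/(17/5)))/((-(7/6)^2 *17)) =111600/14161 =7.88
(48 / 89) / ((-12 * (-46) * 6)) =1 / 6141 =0.00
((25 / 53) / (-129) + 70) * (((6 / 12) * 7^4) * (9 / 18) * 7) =8043241955 / 27348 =294107.14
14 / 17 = 0.82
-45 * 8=-360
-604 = -604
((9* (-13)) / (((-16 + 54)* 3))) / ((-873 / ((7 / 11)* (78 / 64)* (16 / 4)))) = 1183 / 324368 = 0.00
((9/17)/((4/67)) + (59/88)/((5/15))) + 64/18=194347/13464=14.43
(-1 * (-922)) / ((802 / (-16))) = -18.39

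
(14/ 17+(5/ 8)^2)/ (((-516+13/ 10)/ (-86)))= 284015/ 1399984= 0.20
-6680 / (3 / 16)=-106880 / 3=-35626.67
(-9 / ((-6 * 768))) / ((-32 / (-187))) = 187 / 16384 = 0.01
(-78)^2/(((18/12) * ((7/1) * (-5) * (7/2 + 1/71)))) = -575952/17465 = -32.98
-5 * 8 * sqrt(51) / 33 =-40 * sqrt(51) / 33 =-8.66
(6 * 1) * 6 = 36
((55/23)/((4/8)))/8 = 55/92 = 0.60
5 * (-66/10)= -33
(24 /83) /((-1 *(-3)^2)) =-8 /249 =-0.03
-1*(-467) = 467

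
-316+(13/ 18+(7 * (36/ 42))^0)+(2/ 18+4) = -1861/ 6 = -310.17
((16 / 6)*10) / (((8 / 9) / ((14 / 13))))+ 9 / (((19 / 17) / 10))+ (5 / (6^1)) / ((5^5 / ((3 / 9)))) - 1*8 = 291307747 / 2778750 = 104.83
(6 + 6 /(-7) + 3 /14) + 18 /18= 89 /14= 6.36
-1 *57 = -57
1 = 1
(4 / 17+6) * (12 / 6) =12.47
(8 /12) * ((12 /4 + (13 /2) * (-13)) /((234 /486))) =-1467 /13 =-112.85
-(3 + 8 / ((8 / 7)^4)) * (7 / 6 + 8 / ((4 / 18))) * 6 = -877951 / 512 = -1714.75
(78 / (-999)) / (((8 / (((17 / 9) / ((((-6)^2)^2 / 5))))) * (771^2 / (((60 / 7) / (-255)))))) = 65 / 16162127949744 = 0.00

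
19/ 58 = 0.33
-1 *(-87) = 87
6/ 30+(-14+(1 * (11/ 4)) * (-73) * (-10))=19937/ 10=1993.70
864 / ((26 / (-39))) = -1296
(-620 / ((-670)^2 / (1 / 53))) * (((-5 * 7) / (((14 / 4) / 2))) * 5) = 620 / 237917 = 0.00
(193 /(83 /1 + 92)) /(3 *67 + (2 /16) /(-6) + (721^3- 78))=9264 /3148366065425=0.00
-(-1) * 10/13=10/13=0.77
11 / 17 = 0.65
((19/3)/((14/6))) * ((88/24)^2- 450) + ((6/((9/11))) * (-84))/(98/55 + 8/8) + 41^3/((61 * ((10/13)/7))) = 5798311111/653310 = 8875.28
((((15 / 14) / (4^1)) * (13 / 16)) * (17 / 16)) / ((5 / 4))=663 / 3584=0.18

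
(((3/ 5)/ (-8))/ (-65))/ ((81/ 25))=1/ 2808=0.00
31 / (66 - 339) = -31 / 273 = -0.11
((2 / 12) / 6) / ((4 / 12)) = 1 / 12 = 0.08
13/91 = 1/7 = 0.14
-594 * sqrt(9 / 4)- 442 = -1333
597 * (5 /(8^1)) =2985 /8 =373.12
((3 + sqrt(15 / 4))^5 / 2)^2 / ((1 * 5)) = 429688.86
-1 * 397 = -397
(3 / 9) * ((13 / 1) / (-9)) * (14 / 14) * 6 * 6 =-52 / 3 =-17.33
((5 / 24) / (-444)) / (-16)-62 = -10570747 / 170496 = -62.00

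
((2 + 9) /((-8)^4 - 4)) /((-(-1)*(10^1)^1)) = 1 /3720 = 0.00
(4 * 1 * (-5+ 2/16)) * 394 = -7683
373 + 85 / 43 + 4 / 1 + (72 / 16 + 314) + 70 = 66003 / 86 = 767.48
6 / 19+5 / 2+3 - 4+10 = 449 / 38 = 11.82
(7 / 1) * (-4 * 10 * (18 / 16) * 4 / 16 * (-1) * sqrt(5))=315 * sqrt(5) / 4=176.09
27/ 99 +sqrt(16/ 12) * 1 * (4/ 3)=3/ 11 +8 * sqrt(3)/ 9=1.81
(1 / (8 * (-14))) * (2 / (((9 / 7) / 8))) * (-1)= 1 / 9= 0.11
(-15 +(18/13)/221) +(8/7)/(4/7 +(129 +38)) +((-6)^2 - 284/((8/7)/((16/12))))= -61516955/198237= -310.32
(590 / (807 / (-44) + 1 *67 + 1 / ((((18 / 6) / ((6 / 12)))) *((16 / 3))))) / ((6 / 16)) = 1661440 / 51417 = 32.31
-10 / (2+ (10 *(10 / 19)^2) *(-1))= 1805 / 139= 12.99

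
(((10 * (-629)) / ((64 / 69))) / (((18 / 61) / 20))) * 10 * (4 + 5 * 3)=-2095906625 / 24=-87329442.71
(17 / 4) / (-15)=-17 / 60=-0.28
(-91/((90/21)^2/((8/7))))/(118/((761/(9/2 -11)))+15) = -484757/1197900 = -0.40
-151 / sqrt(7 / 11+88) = -16.04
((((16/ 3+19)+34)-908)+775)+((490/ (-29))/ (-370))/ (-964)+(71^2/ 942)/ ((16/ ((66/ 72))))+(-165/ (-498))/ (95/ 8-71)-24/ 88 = -137047391538307367/ 1836149882295168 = -74.64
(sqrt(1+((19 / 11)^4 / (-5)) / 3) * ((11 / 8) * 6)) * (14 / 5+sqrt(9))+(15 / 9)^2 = 25 / 9+29 * sqrt(1339410) / 1100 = 33.29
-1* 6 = -6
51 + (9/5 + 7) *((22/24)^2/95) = 873431/17100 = 51.08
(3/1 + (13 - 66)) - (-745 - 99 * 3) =992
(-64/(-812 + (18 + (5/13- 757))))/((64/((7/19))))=91/383002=0.00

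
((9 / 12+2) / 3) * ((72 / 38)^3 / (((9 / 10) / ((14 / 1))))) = 665280 / 6859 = 96.99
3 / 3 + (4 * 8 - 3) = 30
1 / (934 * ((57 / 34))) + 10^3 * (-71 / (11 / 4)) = -7559795813 / 292809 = -25818.18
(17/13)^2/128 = 289/21632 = 0.01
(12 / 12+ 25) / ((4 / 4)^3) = 26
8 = 8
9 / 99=1 / 11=0.09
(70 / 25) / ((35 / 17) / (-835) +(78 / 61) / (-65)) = -2424506 / 19169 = -126.48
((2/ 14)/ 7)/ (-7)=-1/ 343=-0.00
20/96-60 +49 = -259/24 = -10.79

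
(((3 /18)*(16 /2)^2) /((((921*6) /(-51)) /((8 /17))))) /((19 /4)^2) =-2048 /997443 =-0.00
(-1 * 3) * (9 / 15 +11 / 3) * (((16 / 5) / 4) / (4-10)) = 128 / 75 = 1.71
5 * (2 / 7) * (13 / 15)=26 / 21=1.24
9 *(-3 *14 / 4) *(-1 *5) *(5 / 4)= 4725 / 8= 590.62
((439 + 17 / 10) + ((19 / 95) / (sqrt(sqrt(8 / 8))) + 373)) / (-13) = -8139 / 130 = -62.61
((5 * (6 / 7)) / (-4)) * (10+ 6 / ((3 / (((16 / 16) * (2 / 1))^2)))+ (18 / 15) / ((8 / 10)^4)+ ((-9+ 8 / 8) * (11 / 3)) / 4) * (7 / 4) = -26105 / 1024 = -25.49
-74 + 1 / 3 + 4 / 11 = -2419 / 33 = -73.30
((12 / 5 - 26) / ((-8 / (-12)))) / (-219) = 59 / 365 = 0.16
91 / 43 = 2.12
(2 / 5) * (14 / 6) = 0.93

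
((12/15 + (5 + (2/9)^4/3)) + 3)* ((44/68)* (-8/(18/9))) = -38109808/1673055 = -22.78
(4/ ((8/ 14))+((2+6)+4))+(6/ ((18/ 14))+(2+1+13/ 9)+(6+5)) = 352/ 9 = 39.11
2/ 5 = 0.40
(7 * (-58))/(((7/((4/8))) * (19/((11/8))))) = -319/152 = -2.10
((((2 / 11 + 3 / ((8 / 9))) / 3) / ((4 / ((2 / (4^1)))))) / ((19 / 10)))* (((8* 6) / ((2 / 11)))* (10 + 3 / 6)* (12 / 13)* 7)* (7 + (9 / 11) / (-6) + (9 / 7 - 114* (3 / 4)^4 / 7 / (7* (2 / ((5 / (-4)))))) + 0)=66929877675 / 5564416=12028.19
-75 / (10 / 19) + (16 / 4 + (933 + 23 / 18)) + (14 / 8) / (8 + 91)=35015 / 44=795.80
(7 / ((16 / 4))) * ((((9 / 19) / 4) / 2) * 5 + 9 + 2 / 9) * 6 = 91147 / 912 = 99.94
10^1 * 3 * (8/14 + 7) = 1590/7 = 227.14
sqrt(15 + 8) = 4.80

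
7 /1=7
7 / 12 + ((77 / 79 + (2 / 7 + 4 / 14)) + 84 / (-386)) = 2448571 / 1280748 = 1.91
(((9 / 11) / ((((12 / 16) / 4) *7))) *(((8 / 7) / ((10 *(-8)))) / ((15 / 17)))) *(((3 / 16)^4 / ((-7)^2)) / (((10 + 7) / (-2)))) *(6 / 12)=81 / 5408972800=0.00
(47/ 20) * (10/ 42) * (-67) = -3149/ 84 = -37.49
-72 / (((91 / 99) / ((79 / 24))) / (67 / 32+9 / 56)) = -11848815 / 20384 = -581.28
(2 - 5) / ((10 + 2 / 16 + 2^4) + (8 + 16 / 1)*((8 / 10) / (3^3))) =-1080 / 9661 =-0.11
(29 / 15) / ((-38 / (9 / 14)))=-87 / 2660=-0.03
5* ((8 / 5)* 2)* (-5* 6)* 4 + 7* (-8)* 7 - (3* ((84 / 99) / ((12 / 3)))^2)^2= -304652329 / 131769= -2312.02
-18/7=-2.57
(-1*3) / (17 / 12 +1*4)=-36 / 65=-0.55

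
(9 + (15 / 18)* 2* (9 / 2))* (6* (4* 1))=396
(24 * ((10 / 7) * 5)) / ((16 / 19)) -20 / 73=103885 / 511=203.30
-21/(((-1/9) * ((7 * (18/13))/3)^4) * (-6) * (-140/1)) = 28561/13829760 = 0.00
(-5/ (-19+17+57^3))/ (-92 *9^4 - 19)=5/ 111787028521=0.00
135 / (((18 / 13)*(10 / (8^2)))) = 624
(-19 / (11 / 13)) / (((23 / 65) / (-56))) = 3553.68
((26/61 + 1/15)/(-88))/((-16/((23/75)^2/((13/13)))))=21689/658800000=0.00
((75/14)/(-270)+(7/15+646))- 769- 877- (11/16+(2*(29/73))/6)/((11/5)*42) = -2696898371/2698080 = -999.56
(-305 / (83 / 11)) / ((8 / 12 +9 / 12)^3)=-5797440 / 407779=-14.22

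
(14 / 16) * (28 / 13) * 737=36113 / 26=1388.96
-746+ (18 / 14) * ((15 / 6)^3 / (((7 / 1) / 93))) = -187807 / 392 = -479.10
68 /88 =17 /22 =0.77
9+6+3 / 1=18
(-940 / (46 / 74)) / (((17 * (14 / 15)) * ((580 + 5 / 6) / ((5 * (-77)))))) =17216100 / 272527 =63.17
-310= -310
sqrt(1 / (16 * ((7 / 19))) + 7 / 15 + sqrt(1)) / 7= sqrt(288645) / 2940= 0.18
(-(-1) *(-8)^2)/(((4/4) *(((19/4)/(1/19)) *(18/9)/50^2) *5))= 64000/361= 177.29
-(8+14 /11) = -9.27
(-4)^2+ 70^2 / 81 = 6196 / 81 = 76.49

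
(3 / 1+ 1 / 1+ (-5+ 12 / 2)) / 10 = 1 / 2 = 0.50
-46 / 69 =-2 / 3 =-0.67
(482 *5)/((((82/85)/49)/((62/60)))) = 31116715/246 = 126490.71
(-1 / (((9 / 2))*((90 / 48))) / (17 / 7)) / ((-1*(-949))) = -112 / 2177955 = -0.00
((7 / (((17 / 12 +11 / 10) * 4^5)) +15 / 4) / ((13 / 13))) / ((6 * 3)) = 48355 / 231936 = 0.21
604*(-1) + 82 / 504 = -152167 / 252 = -603.84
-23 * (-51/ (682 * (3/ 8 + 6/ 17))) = 26588/ 11253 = 2.36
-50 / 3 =-16.67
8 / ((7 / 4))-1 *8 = -24 / 7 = -3.43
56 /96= 7 /12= 0.58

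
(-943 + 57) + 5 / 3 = -884.33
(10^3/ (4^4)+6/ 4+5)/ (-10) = -333/ 320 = -1.04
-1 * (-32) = 32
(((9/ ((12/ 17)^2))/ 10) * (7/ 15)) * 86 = 72.49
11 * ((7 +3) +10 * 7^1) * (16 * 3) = 42240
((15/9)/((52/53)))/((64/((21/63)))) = 265/29952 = 0.01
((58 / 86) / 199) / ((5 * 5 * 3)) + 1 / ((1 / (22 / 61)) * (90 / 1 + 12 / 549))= 21417448 / 5286300675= 0.00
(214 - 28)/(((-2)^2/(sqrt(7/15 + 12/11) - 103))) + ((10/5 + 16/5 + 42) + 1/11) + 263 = -492713/110 + 31 * sqrt(42405)/110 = -4421.18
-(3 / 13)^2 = -9 / 169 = -0.05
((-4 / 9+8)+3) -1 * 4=59 / 9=6.56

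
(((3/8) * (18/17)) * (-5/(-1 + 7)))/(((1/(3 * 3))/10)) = -2025/68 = -29.78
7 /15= 0.47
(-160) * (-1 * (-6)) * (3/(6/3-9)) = 2880/7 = 411.43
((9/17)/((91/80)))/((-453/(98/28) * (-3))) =40/33371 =0.00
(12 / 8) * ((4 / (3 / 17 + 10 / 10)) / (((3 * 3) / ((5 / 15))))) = 17 / 90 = 0.19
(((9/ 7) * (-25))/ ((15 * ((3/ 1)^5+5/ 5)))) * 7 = -15/ 244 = -0.06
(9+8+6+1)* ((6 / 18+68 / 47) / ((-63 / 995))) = -1997960 / 2961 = -674.76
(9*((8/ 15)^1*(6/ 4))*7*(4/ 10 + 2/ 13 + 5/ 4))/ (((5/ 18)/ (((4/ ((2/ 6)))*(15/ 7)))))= 2735208/ 325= 8416.02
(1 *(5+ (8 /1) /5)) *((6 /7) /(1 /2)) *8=3168 /35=90.51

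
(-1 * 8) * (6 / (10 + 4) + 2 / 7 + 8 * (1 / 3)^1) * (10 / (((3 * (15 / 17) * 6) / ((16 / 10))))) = -77248 / 2835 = -27.25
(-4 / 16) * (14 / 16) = -7 / 32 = -0.22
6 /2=3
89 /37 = 2.41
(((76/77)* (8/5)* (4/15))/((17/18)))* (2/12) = 2432/32725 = 0.07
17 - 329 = -312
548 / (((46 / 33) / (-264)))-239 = -2392585 / 23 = -104025.43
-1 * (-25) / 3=25 / 3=8.33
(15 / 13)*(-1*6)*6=-540 / 13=-41.54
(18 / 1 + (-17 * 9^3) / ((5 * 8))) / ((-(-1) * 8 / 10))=-364.78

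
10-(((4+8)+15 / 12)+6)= -37 / 4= -9.25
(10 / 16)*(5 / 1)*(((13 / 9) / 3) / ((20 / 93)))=2015 / 288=7.00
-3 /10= -0.30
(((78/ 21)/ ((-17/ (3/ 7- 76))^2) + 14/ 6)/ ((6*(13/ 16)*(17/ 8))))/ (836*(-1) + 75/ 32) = -46124005376/ 5259733437231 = -0.01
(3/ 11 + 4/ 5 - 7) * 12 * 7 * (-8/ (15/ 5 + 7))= 109536/ 275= 398.31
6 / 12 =1 / 2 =0.50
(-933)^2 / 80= 870489 / 80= 10881.11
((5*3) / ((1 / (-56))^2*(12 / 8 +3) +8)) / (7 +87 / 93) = 97216 / 411517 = 0.24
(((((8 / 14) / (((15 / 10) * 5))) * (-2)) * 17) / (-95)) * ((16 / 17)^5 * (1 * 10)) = 33554432 / 166624395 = 0.20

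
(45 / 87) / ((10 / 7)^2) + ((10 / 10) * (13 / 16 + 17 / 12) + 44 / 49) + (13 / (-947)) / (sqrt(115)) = 1152911 / 341040-13 * sqrt(115) / 108905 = 3.38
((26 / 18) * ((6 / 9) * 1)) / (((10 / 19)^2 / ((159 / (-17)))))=-248729 / 7650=-32.51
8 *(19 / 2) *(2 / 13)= 152 / 13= 11.69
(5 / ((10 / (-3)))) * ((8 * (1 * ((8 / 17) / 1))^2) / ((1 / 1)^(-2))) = -768 / 289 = -2.66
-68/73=-0.93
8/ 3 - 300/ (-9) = 36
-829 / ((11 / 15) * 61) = -12435 / 671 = -18.53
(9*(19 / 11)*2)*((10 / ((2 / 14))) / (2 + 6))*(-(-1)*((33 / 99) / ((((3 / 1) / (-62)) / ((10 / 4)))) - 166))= -1096585 / 22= -49844.77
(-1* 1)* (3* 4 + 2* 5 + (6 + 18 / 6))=-31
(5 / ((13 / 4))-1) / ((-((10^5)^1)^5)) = -7 / 130000000000000000000000000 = -0.00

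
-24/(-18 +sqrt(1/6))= 24*sqrt(6)/1943 +2592/1943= 1.36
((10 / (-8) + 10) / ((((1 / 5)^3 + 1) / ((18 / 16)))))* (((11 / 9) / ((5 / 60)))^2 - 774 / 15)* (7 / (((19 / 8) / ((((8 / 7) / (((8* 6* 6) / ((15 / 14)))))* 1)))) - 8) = -12754.30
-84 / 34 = -42 / 17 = -2.47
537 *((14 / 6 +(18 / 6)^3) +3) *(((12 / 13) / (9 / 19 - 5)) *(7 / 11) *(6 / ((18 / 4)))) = -18474232 / 6149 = -3004.43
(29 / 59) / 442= 29 / 26078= 0.00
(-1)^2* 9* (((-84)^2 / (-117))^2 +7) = 5542551 / 169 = 32796.16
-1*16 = -16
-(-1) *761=761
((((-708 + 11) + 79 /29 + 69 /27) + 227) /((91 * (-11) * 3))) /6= 60646 /2351349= 0.03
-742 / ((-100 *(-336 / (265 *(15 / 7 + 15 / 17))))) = -8427 / 476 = -17.70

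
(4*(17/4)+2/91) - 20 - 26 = -2637/91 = -28.98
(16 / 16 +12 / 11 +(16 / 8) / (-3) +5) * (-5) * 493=-522580 / 33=-15835.76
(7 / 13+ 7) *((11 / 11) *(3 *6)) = 1764 / 13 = 135.69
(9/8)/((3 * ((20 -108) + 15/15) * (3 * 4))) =-1/2784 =-0.00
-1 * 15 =-15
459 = 459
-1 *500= -500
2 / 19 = 0.11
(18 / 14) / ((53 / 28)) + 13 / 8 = 977 / 424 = 2.30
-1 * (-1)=1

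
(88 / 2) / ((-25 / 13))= -572 / 25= -22.88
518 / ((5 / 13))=6734 / 5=1346.80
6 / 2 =3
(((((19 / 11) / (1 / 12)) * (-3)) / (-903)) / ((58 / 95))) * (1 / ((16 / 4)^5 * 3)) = 1805 / 49161728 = 0.00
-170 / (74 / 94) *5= -39950 / 37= -1079.73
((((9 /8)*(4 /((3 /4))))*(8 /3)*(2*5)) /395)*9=288 /79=3.65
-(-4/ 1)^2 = -16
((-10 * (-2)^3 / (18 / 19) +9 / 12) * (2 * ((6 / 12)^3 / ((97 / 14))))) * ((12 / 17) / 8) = 0.27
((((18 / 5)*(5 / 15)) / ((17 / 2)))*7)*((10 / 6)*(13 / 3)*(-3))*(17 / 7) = -52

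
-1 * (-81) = 81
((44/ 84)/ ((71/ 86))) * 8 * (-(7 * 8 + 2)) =-438944/ 1491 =-294.40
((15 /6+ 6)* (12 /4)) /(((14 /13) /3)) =1989 /28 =71.04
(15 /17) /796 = 0.00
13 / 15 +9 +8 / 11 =1748 / 165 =10.59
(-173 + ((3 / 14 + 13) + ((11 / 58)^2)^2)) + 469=24494658079 / 79215472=309.22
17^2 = 289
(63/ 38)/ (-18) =-7/ 76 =-0.09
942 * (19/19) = 942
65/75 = 13/15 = 0.87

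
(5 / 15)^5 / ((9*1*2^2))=1 / 8748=0.00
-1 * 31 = -31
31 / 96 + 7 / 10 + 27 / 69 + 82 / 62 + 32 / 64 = 3.24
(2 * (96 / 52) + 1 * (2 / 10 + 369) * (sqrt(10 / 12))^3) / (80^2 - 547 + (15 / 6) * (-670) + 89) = 48 / 55471 + 923 * sqrt(30) / 76806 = 0.07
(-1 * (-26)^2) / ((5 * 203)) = -676 / 1015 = -0.67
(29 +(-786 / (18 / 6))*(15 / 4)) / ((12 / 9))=-5721 / 8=-715.12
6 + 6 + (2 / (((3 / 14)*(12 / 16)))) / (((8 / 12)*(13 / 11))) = 1084 / 39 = 27.79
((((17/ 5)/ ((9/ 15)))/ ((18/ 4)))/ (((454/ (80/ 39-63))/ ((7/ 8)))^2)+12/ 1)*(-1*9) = -3255099813905/ 30096233856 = -108.16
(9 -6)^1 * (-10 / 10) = -3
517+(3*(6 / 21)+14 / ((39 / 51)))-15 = 47426 / 91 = 521.16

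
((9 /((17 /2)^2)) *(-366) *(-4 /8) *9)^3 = 8635644.82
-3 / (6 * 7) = -1 / 14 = -0.07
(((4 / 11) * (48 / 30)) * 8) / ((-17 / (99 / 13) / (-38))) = 79.23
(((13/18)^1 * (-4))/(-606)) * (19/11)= 0.01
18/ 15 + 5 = 31/ 5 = 6.20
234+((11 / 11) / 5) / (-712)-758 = -1865441 / 3560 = -524.00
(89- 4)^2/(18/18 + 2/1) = 7225/3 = 2408.33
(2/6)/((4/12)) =1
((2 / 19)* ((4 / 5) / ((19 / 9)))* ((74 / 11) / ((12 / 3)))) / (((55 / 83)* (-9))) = -12284 / 1092025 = -0.01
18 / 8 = 9 / 4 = 2.25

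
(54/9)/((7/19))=114/7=16.29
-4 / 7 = -0.57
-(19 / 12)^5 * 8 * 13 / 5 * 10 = -32189287 / 15552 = -2069.78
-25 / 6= -4.17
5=5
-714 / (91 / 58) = -5916 / 13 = -455.08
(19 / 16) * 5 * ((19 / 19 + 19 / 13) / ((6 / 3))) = 95 / 13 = 7.31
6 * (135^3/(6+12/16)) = 2187000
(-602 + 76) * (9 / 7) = -4734 / 7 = -676.29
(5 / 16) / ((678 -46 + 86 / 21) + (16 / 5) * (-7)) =525 / 1031008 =0.00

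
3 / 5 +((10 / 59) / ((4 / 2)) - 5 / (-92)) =20059 / 27140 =0.74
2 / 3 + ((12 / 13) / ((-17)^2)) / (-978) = 1224776 / 1837173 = 0.67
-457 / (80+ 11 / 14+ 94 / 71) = -454258 / 81617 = -5.57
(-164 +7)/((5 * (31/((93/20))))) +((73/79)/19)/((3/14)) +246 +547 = 355069187/450300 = 788.52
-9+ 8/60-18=-403/15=-26.87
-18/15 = -6/5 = -1.20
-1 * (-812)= 812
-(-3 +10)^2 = -49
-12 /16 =-3 /4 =-0.75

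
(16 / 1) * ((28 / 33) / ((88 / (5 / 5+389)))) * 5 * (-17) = -618800 / 121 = -5114.05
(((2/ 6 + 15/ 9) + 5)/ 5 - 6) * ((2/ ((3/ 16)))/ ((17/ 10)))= -1472/ 51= -28.86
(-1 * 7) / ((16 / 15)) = -105 / 16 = -6.56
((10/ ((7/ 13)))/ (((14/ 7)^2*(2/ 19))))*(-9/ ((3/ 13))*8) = -96330/ 7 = -13761.43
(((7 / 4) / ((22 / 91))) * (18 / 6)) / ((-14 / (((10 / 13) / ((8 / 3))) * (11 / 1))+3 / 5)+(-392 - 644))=-28665 / 1372552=-0.02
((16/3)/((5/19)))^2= 92416/225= 410.74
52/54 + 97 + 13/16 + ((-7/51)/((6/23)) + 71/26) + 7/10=48538007/477360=101.68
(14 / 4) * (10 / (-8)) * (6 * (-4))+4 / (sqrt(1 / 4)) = 113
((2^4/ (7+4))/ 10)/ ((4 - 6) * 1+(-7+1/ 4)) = -32/ 1925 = -0.02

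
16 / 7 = 2.29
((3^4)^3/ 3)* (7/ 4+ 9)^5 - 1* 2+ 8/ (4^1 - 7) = 78126313942027/ 3072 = 25431742819.67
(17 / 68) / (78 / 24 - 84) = -1 / 323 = -0.00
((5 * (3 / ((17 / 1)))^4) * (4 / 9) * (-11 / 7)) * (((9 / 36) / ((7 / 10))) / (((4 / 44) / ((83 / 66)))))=-68475 / 4092529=-0.02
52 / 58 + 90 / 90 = 1.90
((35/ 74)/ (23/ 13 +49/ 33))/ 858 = 35/ 206608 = 0.00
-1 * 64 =-64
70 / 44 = 35 / 22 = 1.59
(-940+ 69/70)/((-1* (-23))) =-65731/1610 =-40.83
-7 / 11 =-0.64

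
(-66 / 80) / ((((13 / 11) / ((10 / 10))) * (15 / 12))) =-363 / 650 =-0.56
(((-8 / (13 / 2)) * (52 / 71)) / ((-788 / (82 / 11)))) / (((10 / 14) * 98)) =656 / 5384995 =0.00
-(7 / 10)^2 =-49 / 100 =-0.49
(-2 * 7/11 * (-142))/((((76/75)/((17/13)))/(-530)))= -123609.77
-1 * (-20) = 20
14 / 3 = 4.67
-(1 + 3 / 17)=-1.18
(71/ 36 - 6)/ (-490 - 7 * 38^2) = 145/ 381528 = 0.00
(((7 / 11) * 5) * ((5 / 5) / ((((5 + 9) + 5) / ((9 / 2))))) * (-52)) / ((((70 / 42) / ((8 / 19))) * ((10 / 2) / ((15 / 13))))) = -9072 / 3971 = -2.28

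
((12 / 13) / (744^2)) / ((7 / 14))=0.00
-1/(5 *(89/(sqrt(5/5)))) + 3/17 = 1318/7565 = 0.17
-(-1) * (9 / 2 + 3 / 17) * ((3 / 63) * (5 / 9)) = 265 / 2142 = 0.12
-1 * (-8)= 8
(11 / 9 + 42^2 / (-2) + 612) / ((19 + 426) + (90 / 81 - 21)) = -2419 / 3826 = -0.63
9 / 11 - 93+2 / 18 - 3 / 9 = -9148 / 99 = -92.40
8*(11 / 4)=22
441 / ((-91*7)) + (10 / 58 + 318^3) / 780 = 41226.78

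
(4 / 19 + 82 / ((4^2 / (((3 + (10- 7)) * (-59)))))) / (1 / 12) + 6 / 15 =-21768.07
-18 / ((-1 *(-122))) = -0.15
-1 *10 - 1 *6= -16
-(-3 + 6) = -3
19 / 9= 2.11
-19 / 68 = -0.28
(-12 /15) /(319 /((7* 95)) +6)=-532 /4309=-0.12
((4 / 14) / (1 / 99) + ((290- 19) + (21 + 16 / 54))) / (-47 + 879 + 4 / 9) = 30295 / 78666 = 0.39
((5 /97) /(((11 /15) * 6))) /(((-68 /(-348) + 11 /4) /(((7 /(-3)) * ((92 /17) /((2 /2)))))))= -37352 /743699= -0.05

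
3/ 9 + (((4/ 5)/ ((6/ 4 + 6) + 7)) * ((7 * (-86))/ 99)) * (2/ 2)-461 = -6617686/ 14355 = -461.00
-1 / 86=-0.01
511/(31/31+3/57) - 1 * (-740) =24509/20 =1225.45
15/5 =3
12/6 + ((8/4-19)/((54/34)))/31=1385/837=1.65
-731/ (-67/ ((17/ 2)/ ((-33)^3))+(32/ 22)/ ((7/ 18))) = -0.00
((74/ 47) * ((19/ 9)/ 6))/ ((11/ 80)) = 56240/ 13959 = 4.03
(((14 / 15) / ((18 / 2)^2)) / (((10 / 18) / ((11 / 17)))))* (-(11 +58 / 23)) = -47894 / 263925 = -0.18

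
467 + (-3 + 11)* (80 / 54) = 12929 / 27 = 478.85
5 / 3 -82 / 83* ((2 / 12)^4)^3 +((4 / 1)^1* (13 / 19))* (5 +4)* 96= 4061497441645813 / 1716392871936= 2366.30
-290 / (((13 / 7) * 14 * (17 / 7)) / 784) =-795760 / 221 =-3600.72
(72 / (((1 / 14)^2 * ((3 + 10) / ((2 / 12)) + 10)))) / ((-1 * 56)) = -63 / 22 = -2.86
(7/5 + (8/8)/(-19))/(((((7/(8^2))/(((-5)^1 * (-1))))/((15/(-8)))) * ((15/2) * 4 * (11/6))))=-3072/1463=-2.10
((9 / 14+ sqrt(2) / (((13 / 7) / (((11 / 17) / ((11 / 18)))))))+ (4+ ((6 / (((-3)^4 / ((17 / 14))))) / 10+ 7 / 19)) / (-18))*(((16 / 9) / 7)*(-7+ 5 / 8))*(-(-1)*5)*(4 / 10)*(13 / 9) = -8*sqrt(2) / 3 -57092477 / 30541455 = -5.64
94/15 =6.27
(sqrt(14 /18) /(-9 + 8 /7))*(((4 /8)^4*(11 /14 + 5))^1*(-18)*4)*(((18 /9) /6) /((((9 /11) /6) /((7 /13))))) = 189*sqrt(7) /130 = 3.85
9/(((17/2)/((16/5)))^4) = 9437184/52200625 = 0.18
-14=-14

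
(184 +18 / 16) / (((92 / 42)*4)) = 31101 / 1472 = 21.13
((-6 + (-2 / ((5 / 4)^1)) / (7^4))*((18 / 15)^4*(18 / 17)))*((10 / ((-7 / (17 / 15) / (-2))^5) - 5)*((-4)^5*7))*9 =-807641483242019291136 / 191409408203125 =-4219445.07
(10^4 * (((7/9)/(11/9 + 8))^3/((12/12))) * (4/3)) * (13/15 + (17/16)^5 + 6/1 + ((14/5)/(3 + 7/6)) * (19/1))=14154086159045/84313423872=167.87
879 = 879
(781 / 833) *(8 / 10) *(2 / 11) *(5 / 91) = 568 / 75803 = 0.01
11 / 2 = 5.50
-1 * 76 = -76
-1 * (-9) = 9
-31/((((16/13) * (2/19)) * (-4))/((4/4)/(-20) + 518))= 79318863/2560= 30983.93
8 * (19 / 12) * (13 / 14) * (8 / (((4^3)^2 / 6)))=247 / 1792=0.14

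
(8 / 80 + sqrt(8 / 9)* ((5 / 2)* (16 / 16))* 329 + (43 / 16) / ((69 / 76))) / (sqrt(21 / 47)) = sqrt(987)* (4223 + 756700* sqrt(2)) / 28980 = 1164.69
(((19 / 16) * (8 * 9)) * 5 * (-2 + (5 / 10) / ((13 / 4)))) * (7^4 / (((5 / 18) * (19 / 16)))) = -74680704 / 13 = -5744669.54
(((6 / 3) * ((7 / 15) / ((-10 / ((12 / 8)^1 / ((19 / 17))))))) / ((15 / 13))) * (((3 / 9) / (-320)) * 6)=1547 / 2280000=0.00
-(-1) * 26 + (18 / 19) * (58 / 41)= 21298 / 779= 27.34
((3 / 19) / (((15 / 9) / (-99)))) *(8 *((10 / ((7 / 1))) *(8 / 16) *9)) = -64152 / 133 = -482.35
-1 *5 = -5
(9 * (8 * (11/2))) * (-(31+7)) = -15048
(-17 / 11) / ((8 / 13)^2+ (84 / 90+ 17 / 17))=-43095 / 64471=-0.67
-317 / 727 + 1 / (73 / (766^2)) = 426548471 / 53071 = 8037.32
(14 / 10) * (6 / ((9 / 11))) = 154 / 15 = 10.27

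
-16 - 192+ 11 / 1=-197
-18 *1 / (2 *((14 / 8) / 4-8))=144 / 121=1.19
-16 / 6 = -8 / 3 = -2.67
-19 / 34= -0.56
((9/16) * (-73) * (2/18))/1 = -4.56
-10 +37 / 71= -9.48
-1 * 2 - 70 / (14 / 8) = -42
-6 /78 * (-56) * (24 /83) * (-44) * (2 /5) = -118272 /5395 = -21.92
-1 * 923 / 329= -923 / 329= -2.81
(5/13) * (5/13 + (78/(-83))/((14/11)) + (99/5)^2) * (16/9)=1183362448/4418505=267.82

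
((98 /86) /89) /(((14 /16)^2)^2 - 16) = -200704 /241617645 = -0.00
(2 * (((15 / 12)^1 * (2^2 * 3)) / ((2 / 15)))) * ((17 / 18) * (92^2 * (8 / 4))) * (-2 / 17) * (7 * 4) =-11849600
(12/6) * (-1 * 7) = -14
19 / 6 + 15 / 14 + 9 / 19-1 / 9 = 5507 / 1197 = 4.60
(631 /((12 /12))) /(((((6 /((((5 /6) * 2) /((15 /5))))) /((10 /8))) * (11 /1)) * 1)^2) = 394375 /5645376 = 0.07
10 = 10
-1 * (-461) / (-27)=-461 / 27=-17.07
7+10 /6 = 26 /3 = 8.67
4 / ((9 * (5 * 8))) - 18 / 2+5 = -359 / 90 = -3.99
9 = 9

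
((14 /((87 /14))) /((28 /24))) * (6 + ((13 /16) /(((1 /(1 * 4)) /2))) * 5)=2156 /29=74.34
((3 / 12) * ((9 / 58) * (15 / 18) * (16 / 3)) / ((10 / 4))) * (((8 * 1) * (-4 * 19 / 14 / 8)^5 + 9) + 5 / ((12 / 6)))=22263805 / 31193792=0.71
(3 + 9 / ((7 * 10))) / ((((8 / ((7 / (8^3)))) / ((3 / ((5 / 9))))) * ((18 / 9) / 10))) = 5913 / 40960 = 0.14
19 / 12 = 1.58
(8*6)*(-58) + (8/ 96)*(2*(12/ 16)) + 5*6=-22031/ 8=-2753.88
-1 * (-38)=38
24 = 24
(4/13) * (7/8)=7/26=0.27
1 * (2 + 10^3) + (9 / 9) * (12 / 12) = 1003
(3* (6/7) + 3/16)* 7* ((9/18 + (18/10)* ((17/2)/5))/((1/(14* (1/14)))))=27501/400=68.75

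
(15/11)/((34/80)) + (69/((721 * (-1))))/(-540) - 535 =-12905967799/24268860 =-531.79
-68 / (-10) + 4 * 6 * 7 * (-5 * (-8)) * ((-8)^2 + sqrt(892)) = 13440 * sqrt(223) + 2150434 / 5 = 630788.80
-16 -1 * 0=-16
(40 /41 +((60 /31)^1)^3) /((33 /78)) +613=8497347873 /13435741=632.44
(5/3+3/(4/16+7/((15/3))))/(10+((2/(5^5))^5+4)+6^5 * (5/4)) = 34272670745849609375/95731616020202636719806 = 0.00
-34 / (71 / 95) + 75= 2095 / 71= 29.51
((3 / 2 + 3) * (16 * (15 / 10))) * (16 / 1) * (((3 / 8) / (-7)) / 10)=-324 / 35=-9.26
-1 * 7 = -7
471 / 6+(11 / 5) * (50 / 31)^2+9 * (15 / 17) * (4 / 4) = 3011379 / 32674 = 92.16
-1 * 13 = -13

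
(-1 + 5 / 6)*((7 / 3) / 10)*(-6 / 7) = 1 / 30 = 0.03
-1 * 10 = -10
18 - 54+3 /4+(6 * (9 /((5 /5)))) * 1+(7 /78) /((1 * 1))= 2939 /156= 18.84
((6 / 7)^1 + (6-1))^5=115856201 / 16807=6893.33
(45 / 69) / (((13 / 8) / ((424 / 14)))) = 12.15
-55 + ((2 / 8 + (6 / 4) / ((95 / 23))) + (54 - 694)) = -263867 / 380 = -694.39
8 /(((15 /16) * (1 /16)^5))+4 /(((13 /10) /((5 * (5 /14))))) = 12213820748 /1365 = 8947854.03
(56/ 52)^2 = 196/ 169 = 1.16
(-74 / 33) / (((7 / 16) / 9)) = -3552 / 77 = -46.13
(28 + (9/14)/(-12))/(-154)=-1565/8624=-0.18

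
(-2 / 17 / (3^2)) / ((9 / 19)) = -38 / 1377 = -0.03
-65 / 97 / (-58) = 65 / 5626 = 0.01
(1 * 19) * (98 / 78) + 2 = 1009 / 39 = 25.87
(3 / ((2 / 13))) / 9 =13 / 6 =2.17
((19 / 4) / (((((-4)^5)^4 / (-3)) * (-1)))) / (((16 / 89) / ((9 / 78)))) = 15219 / 1829587348619264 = 0.00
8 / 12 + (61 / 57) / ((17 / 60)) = 4306 / 969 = 4.44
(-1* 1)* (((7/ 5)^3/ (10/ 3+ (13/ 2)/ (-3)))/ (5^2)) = -294/ 3125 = -0.09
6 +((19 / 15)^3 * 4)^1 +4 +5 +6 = 98311 / 3375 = 29.13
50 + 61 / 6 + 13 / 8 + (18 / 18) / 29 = 43031 / 696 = 61.83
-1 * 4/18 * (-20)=40/9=4.44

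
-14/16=-7/8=-0.88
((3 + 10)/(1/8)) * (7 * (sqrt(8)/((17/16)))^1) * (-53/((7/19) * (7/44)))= -147457024 * sqrt(2)/119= -1752401.04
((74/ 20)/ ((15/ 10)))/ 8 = 37/ 120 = 0.31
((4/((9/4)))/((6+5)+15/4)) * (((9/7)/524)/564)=4/7628523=0.00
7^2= 49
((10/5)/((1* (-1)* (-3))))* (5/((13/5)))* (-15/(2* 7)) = -125/91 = -1.37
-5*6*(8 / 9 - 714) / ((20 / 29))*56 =5211416 / 3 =1737138.67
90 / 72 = 1.25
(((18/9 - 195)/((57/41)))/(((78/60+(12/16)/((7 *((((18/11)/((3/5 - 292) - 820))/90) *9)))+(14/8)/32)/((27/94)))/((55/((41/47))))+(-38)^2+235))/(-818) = 0.00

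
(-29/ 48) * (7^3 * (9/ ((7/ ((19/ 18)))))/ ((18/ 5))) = -78.12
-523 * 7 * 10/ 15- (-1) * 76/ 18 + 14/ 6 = -21907/ 9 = -2434.11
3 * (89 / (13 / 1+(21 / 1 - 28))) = 89 / 2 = 44.50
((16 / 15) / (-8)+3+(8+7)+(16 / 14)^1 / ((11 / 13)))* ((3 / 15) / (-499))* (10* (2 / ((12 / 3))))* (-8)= 177568 / 576345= 0.31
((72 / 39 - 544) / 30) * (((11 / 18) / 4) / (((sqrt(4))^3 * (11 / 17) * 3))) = -14977 / 84240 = -0.18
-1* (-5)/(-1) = -5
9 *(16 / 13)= 144 / 13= 11.08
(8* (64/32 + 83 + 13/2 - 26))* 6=3144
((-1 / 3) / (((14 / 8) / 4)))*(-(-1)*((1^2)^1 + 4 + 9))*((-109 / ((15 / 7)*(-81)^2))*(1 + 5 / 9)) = 341824 / 2657205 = 0.13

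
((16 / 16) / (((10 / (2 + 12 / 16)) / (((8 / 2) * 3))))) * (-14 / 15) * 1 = -77 / 25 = -3.08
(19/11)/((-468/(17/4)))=-323/20592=-0.02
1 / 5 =0.20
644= 644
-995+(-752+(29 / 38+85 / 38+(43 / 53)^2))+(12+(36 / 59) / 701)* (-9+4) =-209508118353 / 116177431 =-1803.35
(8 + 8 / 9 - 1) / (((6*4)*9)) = 71 / 1944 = 0.04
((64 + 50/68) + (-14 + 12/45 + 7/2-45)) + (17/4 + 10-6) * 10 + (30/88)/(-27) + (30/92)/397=28273124741/307349460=91.99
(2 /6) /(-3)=-1 /9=-0.11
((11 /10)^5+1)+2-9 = -4.39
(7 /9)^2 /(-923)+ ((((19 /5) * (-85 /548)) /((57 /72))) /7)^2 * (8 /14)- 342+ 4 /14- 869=-582722191474000 /481306774221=-1210.71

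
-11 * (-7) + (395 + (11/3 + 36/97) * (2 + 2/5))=46724/97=481.69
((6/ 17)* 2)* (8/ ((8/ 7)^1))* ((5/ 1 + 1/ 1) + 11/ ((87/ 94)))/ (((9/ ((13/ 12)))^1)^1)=141596/ 13311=10.64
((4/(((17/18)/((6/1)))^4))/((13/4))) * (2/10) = 2176782336/5428865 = 400.96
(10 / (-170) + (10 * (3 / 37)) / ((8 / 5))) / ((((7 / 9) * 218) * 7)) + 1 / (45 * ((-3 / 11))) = -0.08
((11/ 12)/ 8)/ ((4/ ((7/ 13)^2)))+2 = 130331/ 64896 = 2.01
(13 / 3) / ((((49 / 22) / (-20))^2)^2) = 487252480000 / 17294403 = 28174.00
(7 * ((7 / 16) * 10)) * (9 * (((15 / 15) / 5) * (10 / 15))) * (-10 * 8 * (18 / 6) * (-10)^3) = 8820000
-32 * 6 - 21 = -213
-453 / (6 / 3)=-453 / 2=-226.50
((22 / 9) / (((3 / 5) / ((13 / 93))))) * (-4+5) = 1430 / 2511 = 0.57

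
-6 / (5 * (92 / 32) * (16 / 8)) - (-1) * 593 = 68171 / 115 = 592.79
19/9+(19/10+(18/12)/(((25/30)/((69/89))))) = 43307/8010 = 5.41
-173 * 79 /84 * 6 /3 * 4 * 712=-19461808 /21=-926752.76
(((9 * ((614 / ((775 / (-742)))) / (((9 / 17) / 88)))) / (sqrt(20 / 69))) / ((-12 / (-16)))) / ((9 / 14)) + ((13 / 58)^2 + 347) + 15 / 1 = 1217937 / 3364-19083670144 * sqrt(345) / 104625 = -3387580.04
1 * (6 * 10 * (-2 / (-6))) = 20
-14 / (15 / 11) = -154 / 15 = -10.27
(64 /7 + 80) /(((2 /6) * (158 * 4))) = 234 /553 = 0.42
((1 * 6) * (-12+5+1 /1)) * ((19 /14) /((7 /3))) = -1026 /49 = -20.94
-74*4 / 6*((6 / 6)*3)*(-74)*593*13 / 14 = 42214484 / 7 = 6030640.57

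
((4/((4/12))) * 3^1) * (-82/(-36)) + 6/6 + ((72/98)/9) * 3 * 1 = 4079/49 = 83.24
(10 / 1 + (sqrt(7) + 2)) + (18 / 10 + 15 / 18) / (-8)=sqrt(7) + 2801 / 240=14.32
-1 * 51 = -51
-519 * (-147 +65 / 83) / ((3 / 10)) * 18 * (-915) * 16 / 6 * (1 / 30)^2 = -1024569664 / 83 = -12344212.82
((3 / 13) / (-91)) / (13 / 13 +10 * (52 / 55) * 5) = -11 / 209391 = -0.00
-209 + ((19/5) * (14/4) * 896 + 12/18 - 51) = 174862/15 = 11657.47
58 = 58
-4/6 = -2/3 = -0.67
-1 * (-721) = 721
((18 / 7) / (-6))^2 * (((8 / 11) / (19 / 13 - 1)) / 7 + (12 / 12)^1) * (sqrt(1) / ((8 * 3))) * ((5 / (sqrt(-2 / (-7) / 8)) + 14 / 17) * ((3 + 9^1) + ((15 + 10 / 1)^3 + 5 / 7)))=7744578 / 64141 + 38722890 * sqrt(7) / 26411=3999.85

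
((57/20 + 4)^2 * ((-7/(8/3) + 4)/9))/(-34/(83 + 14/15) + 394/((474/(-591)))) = -0.01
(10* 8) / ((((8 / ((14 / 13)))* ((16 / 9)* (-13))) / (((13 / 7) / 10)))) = -0.09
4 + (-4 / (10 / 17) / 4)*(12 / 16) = 109 / 40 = 2.72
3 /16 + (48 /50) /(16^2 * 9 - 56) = 21123 /112400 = 0.19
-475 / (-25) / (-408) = -19 / 408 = -0.05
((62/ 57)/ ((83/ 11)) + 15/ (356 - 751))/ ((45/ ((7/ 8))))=0.00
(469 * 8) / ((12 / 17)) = 15946 / 3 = 5315.33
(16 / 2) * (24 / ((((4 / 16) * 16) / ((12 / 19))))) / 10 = 288 / 95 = 3.03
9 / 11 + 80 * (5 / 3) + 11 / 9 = 13402 / 99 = 135.37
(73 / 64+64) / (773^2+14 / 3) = 12507 / 114726464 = 0.00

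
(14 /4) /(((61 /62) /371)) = 80507 /61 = 1319.79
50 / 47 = 1.06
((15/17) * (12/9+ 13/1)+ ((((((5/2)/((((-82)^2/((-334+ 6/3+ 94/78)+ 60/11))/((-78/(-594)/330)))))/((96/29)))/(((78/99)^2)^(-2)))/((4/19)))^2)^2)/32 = 9974922878404474583689252308116882339762289122916964710129055433442497/25238874631869926387496327744283786131603838548868600828468113067474944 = 0.40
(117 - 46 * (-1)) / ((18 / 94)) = 851.22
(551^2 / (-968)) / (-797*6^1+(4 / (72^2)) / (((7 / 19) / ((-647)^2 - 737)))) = 24591681 / 306326504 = 0.08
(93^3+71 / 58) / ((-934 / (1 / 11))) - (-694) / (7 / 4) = 1327626753 / 4171244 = 318.28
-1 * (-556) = 556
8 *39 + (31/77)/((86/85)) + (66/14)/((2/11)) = 338.33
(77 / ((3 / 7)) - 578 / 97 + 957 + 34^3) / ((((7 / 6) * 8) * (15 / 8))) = 4706600 / 2037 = 2310.55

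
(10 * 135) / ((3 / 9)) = 4050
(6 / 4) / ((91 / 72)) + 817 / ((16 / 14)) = 521293 / 728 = 716.06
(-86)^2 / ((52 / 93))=171957 / 13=13227.46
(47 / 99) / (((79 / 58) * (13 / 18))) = 5452 / 11297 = 0.48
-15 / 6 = -5 / 2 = -2.50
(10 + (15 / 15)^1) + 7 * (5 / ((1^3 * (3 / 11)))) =418 / 3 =139.33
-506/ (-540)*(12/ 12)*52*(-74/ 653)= -486772/ 88155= -5.52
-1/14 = -0.07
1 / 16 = 0.06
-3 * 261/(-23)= 783/23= 34.04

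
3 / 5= 0.60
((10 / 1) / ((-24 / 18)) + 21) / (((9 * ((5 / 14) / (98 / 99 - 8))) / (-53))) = 257474 / 165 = 1560.45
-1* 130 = -130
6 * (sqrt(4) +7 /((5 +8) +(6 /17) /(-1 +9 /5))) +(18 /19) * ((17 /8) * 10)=612261 /17366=35.26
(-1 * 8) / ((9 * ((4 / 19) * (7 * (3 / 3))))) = -38 / 63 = -0.60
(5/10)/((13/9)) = 9/26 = 0.35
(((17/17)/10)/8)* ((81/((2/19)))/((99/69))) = 11799/1760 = 6.70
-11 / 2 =-5.50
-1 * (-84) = 84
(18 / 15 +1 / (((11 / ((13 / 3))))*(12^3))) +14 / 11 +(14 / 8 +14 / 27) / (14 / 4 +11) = 1976471 / 751680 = 2.63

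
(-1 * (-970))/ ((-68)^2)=485/ 2312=0.21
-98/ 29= -3.38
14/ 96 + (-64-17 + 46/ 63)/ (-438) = 72649/ 220752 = 0.33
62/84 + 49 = 2089/42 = 49.74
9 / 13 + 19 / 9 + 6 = 1030 / 117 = 8.80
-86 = -86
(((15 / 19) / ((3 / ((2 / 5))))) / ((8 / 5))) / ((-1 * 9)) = -5 / 684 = -0.01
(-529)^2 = 279841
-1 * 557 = -557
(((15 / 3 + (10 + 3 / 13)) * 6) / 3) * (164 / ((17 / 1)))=293.86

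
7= 7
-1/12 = -0.08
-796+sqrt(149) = -783.79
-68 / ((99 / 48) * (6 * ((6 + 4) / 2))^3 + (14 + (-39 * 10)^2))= -136 / 415603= -0.00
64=64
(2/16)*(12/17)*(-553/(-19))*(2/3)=553/323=1.71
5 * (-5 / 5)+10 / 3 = -5 / 3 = -1.67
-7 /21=-1 /3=-0.33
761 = 761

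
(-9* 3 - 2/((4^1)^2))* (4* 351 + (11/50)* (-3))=-15226239/400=-38065.60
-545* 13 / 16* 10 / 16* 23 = -814775 / 128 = -6365.43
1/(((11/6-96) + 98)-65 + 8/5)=-30/1787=-0.02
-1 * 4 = -4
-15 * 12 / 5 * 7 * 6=-1512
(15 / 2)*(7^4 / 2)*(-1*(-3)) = 108045 / 4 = 27011.25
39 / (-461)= -39 / 461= -0.08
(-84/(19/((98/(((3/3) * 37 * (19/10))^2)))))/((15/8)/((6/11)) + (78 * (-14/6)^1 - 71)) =4390400/12498051401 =0.00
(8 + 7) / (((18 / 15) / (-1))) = -25 / 2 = -12.50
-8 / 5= -1.60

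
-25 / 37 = -0.68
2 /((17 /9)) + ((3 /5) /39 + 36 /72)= 3479 /2210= 1.57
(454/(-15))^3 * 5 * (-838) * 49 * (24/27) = 30739559817344/6075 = 5060009846.48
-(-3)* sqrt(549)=9* sqrt(61)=70.29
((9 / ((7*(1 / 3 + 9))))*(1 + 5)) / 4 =81 / 392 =0.21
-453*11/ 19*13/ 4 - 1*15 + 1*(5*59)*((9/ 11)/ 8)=-1399773/ 1672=-837.18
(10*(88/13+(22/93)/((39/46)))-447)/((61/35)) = -47797015/221247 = -216.03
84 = 84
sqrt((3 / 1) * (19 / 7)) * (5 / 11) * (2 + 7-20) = -5 * sqrt(399) / 7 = -14.27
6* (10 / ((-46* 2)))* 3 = -45 / 23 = -1.96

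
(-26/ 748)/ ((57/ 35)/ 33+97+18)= -455/ 1505996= -0.00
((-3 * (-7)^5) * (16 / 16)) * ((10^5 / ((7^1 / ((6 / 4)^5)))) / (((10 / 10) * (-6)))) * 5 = -9116296875 / 2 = -4558148437.50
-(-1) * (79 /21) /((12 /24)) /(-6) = -79 /63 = -1.25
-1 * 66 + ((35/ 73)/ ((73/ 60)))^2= -1869873906/ 28398241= -65.84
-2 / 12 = -1 / 6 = -0.17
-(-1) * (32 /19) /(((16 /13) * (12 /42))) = 91 /19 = 4.79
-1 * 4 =-4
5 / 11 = 0.45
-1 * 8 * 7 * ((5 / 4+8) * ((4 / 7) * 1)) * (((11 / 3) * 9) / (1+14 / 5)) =-48840 / 19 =-2570.53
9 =9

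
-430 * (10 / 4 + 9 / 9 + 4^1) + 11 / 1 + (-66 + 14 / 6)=-9833 / 3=-3277.67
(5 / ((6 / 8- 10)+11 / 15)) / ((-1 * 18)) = 50 / 1533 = 0.03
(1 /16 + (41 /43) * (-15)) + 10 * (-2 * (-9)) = 114043 /688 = 165.76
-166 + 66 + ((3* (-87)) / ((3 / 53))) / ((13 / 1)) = -5911 / 13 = -454.69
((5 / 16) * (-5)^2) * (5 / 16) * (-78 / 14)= -24375 / 1792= -13.60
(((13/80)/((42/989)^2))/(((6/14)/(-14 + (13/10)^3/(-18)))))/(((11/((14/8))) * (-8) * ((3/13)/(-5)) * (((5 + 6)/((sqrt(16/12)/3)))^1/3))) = -42019386628453 * sqrt(3)/541956096000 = -134.29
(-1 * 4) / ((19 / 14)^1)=-56 / 19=-2.95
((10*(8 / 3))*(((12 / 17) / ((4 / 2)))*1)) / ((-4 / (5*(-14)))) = 2800 / 17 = 164.71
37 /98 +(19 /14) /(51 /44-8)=755 /4214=0.18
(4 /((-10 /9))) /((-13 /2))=36 /65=0.55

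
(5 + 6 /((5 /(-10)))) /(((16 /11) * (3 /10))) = -385 /24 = -16.04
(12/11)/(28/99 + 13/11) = 108/145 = 0.74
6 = 6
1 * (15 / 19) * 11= 165 / 19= 8.68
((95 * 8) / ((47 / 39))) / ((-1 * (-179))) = 29640 / 8413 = 3.52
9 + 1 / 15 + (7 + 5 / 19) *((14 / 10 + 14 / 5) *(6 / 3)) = 19972 / 285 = 70.08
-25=-25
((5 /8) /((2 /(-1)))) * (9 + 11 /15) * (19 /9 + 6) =-24.67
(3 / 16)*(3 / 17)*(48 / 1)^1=27 / 17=1.59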